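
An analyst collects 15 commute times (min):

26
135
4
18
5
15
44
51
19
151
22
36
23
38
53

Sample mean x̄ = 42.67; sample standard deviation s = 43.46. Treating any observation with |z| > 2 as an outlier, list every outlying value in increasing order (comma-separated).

Cutoffs at x̄ ± 2s: 42.67 ± 2·43.46 = [-44.25, 129.59].
135: z = 2.12, |z| > 2 → outlier.
151: z = 2.49, |z| > 2 → outlier.
Every other value lies within [-44.25, 129.59].

135, 151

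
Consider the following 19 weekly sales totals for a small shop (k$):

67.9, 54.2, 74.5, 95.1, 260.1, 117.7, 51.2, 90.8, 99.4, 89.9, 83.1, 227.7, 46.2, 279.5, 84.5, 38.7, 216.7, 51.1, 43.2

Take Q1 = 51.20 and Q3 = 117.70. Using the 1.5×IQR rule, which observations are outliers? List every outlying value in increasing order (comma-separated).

227.7, 260.1, 279.5

IQR = Q3 − Q1 = 117.70 − 51.20 = 66.50.
Lower fence = Q1 − 1.5·IQR = 51.20 − 99.75 = -48.55.
Upper fence = Q3 + 1.5·IQR = 117.70 + 99.75 = 217.45.
227.7 > 217.45 → outlier.
260.1 > 217.45 → outlier.
279.5 > 217.45 → outlier.
All remaining values lie within [-48.55, 217.45].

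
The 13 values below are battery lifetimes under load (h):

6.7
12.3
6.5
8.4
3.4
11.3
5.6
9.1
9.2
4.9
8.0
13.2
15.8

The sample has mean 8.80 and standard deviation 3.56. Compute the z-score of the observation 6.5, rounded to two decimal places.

-0.65

z = (6.5 − 8.80) / 3.56 = -0.65.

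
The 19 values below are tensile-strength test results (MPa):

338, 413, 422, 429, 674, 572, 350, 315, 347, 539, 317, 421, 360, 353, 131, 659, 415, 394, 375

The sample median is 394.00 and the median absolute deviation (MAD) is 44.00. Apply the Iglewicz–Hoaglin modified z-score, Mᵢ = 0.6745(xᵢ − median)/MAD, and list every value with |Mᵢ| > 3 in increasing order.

|Mᵢ| > 3 ⇔ |xᵢ − 394.00| > 3·44.00/0.6745 = 195.70.
So outliers lie outside [198.30, 589.70].
131: M = -4.03 → outlier.
659: M = 4.06 → outlier.
674: M = 4.29 → outlier.

131, 659, 674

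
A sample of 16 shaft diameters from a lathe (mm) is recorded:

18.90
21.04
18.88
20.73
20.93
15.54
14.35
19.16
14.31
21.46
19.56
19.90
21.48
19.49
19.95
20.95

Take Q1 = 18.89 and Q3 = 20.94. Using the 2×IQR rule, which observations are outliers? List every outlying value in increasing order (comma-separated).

14.31, 14.35

IQR = Q3 − Q1 = 20.94 − 18.89 = 2.05.
Lower fence = Q1 − 2·IQR = 18.89 − 4.10 = 14.79.
Upper fence = Q3 + 2·IQR = 20.94 + 4.10 = 25.04.
14.31 < 14.79 → outlier.
14.35 < 14.79 → outlier.
All remaining values lie within [14.79, 25.04].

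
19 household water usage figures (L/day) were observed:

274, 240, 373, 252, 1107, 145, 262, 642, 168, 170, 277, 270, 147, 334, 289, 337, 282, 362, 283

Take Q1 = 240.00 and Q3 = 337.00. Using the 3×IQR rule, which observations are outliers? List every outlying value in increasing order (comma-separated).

IQR = Q3 − Q1 = 337.00 − 240.00 = 97.00.
Lower fence = Q1 − 3·IQR = 240.00 − 291.00 = -51.00.
Upper fence = Q3 + 3·IQR = 337.00 + 291.00 = 628.00.
642 > 628.00 → outlier.
1107 > 628.00 → outlier.
All remaining values lie within [-51.00, 628.00].

642, 1107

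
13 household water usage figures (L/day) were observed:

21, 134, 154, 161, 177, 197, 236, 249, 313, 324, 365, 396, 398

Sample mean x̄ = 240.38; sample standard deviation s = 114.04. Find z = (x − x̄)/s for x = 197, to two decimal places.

z = (197 − 240.38) / 114.04 = -0.38.

-0.38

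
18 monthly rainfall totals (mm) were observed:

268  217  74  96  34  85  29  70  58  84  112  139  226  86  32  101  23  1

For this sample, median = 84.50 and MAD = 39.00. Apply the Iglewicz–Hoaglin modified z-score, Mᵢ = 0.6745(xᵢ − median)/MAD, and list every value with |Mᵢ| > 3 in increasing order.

|Mᵢ| > 3 ⇔ |xᵢ − 84.50| > 3·39.00/0.6745 = 173.46.
So outliers lie outside [-88.96, 257.96].
268: M = 3.17 → outlier.

268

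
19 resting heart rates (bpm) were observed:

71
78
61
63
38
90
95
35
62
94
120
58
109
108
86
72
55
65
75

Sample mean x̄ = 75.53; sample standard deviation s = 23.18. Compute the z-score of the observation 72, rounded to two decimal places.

-0.15

z = (72 − 75.53) / 23.18 = -0.15.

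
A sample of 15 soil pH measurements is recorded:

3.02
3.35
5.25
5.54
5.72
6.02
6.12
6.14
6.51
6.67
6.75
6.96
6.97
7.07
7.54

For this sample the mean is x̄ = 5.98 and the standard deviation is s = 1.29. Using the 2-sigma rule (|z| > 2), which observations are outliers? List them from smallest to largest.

Cutoffs at x̄ ± 2s: 5.98 ± 2·1.29 = [3.40, 8.56].
3.02: z = -2.29, |z| > 2 → outlier.
3.35: z = -2.04, |z| > 2 → outlier.
Every other value lies within [3.40, 8.56].

3.02, 3.35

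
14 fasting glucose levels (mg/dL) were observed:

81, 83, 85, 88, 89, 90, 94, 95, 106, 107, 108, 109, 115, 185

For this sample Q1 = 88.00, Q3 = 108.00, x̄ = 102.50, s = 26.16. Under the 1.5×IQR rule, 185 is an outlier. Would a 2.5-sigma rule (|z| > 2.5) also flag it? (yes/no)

z = (185 − 102.50) / 26.16 = 3.15.
|z| = 3.15 > 2.5.

yes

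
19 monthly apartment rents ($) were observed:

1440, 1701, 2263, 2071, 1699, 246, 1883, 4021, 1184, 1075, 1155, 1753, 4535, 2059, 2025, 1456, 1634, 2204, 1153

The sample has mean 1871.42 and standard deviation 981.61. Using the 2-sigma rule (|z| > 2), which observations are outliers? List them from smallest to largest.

Cutoffs at x̄ ± 2s: 1871.42 ± 2·981.61 = [-91.80, 3834.64].
4021: z = 2.19, |z| > 2 → outlier.
4535: z = 2.71, |z| > 2 → outlier.
Every other value lies within [-91.80, 3834.64].

4021, 4535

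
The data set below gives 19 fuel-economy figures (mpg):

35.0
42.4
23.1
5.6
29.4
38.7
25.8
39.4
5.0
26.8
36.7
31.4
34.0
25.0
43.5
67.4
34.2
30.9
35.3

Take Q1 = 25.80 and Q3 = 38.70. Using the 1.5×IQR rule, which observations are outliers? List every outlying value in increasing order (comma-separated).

5.0, 5.6, 67.4

IQR = Q3 − Q1 = 38.70 − 25.80 = 12.90.
Lower fence = Q1 − 1.5·IQR = 25.80 − 19.35 = 6.45.
Upper fence = Q3 + 1.5·IQR = 38.70 + 19.35 = 58.05.
5.0 < 6.45 → outlier.
5.6 < 6.45 → outlier.
67.4 > 58.05 → outlier.
All remaining values lie within [6.45, 58.05].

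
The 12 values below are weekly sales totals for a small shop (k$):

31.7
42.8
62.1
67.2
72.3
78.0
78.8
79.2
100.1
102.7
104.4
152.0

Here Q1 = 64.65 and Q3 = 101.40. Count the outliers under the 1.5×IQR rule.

0

IQR = 36.75; fences at 64.65 − 55.125 = 9.525 and 101.40 + 55.125 = 156.525.
Every value lies within the cutoffs.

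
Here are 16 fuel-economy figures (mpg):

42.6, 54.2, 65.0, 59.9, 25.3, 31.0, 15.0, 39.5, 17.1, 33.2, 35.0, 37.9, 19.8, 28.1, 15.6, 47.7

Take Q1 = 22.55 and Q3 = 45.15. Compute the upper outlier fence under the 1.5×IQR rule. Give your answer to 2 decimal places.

IQR = Q3 − Q1 = 45.15 − 22.55 = 22.60.
Lower fence = Q1 − 1.5·IQR = 22.55 − 33.90 = -11.35.
Upper fence = Q3 + 1.5·IQR = 45.15 + 33.90 = 79.05.

79.05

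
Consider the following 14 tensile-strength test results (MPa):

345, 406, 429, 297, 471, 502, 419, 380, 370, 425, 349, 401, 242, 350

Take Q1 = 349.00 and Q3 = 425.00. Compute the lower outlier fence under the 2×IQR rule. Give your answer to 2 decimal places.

IQR = Q3 − Q1 = 425.00 − 349.00 = 76.00.
Lower fence = Q1 − 2·IQR = 349.00 − 152.00 = 197.00.
Upper fence = Q3 + 2·IQR = 425.00 + 152.00 = 577.00.

197.00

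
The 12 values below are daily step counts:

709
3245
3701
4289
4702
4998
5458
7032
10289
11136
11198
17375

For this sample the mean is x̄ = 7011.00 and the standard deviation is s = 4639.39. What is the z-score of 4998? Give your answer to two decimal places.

-0.43

z = (4998 − 7011.00) / 4639.39 = -0.43.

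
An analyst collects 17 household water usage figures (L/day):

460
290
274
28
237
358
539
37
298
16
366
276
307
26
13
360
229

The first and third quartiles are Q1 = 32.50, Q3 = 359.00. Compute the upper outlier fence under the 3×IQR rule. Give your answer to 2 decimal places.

IQR = Q3 − Q1 = 359.00 − 32.50 = 326.50.
Lower fence = Q1 − 3·IQR = 32.50 − 979.50 = -947.00.
Upper fence = Q3 + 3·IQR = 359.00 + 979.50 = 1338.50.

1338.50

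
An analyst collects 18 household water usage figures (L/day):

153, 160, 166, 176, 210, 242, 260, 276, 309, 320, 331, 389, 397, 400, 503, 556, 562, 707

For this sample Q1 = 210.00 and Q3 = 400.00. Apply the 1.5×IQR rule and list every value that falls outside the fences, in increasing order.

IQR = Q3 − Q1 = 400.00 − 210.00 = 190.00.
Lower fence = Q1 − 1.5·IQR = 210.00 − 285.00 = -75.00.
Upper fence = Q3 + 1.5·IQR = 400.00 + 285.00 = 685.00.
707 > 685.00 → outlier.
All remaining values lie within [-75.00, 685.00].

707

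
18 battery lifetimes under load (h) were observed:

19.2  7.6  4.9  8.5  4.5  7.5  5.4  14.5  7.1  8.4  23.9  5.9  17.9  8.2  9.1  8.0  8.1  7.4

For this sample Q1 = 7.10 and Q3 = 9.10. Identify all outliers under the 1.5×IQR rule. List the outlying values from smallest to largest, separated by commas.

14.5, 17.9, 19.2, 23.9

IQR = Q3 − Q1 = 9.10 − 7.10 = 2.00.
Lower fence = Q1 − 1.5·IQR = 7.10 − 3.00 = 4.10.
Upper fence = Q3 + 1.5·IQR = 9.10 + 3.00 = 12.10.
14.5 > 12.10 → outlier.
17.9 > 12.10 → outlier.
19.2 > 12.10 → outlier.
23.9 > 12.10 → outlier.
All remaining values lie within [4.10, 12.10].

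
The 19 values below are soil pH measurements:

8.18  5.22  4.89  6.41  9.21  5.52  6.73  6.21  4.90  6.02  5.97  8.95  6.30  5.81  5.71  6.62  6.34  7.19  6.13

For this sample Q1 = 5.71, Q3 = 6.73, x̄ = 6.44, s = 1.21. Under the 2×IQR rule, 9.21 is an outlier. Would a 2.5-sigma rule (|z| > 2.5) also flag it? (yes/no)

no

z = (9.21 − 6.44) / 1.21 = 2.29.
|z| = 2.29 ≤ 2.5.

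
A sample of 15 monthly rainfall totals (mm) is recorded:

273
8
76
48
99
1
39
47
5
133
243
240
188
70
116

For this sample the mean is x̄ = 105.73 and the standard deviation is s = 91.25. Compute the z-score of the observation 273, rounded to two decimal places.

z = (273 − 105.73) / 91.25 = 1.83.

1.83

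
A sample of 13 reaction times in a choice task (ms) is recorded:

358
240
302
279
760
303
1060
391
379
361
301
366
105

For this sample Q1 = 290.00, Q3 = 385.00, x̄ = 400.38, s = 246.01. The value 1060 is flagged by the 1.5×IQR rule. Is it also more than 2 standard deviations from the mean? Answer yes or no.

z = (1060 − 400.38) / 246.01 = 2.68.
|z| = 2.68 > 2.

yes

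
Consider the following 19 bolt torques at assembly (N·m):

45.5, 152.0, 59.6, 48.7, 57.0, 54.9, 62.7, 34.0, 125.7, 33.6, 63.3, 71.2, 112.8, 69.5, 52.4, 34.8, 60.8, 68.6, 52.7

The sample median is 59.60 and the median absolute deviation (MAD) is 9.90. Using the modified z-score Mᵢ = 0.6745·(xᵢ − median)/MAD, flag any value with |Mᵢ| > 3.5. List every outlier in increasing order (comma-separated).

|Mᵢ| > 3.5 ⇔ |xᵢ − 59.60| > 3.5·9.90/0.6745 = 51.37.
So outliers lie outside [8.23, 110.97].
112.8: M = 3.62 → outlier.
125.7: M = 4.50 → outlier.
152.0: M = 6.30 → outlier.

112.8, 125.7, 152.0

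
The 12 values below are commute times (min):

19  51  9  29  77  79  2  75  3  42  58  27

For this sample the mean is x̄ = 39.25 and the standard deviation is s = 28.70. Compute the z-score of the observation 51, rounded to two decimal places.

0.41

z = (51 − 39.25) / 28.70 = 0.41.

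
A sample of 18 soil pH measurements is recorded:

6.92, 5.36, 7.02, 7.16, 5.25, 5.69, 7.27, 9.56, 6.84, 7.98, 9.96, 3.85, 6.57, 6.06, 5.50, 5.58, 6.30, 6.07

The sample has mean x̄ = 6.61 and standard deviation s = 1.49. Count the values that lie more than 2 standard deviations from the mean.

Cutoffs: x̄ ± 2s = [3.63, 9.59].
Outside the cutoffs: 9.96.

1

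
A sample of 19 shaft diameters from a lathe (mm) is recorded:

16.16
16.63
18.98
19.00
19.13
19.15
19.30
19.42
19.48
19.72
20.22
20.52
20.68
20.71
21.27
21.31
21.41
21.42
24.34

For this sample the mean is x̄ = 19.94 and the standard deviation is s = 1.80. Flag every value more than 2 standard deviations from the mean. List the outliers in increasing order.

Cutoffs at x̄ ± 2s: 19.94 ± 2·1.80 = [16.34, 23.54].
16.16: z = -2.10, |z| > 2 → outlier.
24.34: z = 2.44, |z| > 2 → outlier.
Every other value lies within [16.34, 23.54].

16.16, 24.34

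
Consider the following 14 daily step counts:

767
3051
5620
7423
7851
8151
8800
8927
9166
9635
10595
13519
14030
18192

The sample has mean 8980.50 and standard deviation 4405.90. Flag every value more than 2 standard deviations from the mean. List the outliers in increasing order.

18192

Cutoffs at x̄ ± 2s: 8980.50 ± 2·4405.90 = [168.70, 17792.30].
18192: z = 2.09, |z| > 2 → outlier.
Every other value lies within [168.70, 17792.30].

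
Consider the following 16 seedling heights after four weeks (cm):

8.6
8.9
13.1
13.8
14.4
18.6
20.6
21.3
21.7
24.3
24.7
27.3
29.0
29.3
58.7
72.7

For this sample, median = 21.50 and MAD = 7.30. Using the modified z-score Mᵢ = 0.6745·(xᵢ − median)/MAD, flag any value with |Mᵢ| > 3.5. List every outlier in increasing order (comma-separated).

|Mᵢ| > 3.5 ⇔ |xᵢ − 21.50| > 3.5·7.30/0.6745 = 37.88.
So outliers lie outside [-16.38, 59.38].
72.7: M = 4.73 → outlier.

72.7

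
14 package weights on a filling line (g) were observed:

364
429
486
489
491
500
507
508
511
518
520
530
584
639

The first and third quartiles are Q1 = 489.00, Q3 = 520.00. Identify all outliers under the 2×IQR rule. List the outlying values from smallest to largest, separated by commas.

364, 584, 639

IQR = Q3 − Q1 = 520.00 − 489.00 = 31.00.
Lower fence = Q1 − 2·IQR = 489.00 − 62.00 = 427.00.
Upper fence = Q3 + 2·IQR = 520.00 + 62.00 = 582.00.
364 < 427.00 → outlier.
584 > 582.00 → outlier.
639 > 582.00 → outlier.
All remaining values lie within [427.00, 582.00].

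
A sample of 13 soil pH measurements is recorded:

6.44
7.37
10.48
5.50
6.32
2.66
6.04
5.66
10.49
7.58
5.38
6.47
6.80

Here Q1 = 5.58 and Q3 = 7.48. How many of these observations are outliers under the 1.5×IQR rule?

3

IQR = 1.90; fences at 5.58 − 2.85 = 2.73 and 7.48 + 2.85 = 10.33.
Outside the cutoffs: 2.66, 10.48, 10.49.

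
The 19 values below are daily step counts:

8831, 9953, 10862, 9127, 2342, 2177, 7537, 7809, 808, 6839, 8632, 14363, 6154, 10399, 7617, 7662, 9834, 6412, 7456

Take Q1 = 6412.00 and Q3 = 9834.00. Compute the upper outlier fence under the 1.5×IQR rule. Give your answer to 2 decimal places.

14967.00

IQR = Q3 − Q1 = 9834.00 − 6412.00 = 3422.00.
Lower fence = Q1 − 1.5·IQR = 6412.00 − 5133.00 = 1279.00.
Upper fence = Q3 + 1.5·IQR = 9834.00 + 5133.00 = 14967.00.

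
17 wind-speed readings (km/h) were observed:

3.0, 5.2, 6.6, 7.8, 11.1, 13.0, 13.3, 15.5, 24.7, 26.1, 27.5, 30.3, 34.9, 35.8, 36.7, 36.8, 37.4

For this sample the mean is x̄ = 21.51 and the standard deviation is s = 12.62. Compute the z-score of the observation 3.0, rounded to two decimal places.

z = (3.0 − 21.51) / 12.62 = -1.47.

-1.47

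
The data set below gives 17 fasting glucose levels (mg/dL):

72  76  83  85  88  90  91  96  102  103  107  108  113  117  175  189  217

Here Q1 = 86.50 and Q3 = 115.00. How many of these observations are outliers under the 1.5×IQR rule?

3

IQR = 28.50; fences at 86.50 − 42.75 = 43.75 and 115.00 + 42.75 = 157.75.
Outside the cutoffs: 175, 189, 217.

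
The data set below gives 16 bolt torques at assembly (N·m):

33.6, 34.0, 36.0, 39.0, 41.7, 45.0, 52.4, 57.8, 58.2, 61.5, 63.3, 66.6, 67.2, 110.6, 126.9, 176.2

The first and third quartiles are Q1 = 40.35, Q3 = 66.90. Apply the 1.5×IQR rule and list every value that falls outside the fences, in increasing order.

IQR = Q3 − Q1 = 66.90 − 40.35 = 26.55.
Lower fence = Q1 − 1.5·IQR = 40.35 − 39.825 = 0.525.
Upper fence = Q3 + 1.5·IQR = 66.90 + 39.825 = 106.725.
110.6 > 106.725 → outlier.
126.9 > 106.725 → outlier.
176.2 > 106.725 → outlier.
All remaining values lie within [0.525, 106.725].

110.6, 126.9, 176.2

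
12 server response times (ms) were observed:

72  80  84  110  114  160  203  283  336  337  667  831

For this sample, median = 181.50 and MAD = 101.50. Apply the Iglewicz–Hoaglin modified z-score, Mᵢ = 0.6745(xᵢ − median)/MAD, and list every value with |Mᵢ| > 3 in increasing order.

|Mᵢ| > 3 ⇔ |xᵢ − 181.50| > 3·101.50/0.6745 = 451.45.
So outliers lie outside [-269.95, 632.95].
667: M = 3.23 → outlier.
831: M = 4.32 → outlier.

667, 831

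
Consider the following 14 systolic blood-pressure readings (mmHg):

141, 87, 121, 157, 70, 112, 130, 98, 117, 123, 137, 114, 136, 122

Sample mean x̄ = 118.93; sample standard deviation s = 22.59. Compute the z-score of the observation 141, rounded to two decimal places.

z = (141 − 118.93) / 22.59 = 0.98.

0.98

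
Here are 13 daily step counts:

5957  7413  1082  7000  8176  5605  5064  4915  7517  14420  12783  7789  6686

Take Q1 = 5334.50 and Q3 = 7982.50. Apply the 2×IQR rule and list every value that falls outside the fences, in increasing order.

IQR = Q3 − Q1 = 7982.50 − 5334.50 = 2648.00.
Lower fence = Q1 − 2·IQR = 5334.50 − 5296.00 = 38.50.
Upper fence = Q3 + 2·IQR = 7982.50 + 5296.00 = 13278.50.
14420 > 13278.50 → outlier.
All remaining values lie within [38.50, 13278.50].

14420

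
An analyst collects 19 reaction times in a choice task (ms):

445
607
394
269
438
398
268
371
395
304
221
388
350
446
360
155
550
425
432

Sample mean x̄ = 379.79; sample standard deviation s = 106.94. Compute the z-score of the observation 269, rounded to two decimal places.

-1.04

z = (269 − 379.79) / 106.94 = -1.04.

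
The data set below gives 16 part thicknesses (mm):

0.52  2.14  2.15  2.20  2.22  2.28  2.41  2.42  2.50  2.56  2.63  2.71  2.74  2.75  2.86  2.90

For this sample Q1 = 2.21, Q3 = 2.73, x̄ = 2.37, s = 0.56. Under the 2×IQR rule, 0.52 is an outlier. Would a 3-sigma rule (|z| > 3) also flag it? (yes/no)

z = (0.52 − 2.37) / 0.56 = -3.30.
|z| = 3.30 > 3.

yes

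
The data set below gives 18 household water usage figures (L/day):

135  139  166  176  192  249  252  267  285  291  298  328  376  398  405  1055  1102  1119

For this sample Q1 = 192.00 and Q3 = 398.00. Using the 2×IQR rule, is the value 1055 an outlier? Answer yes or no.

IQR = Q3 − Q1 = 398.00 − 192.00 = 206.00.
Lower fence = Q1 − 2·IQR = 192.00 − 412.00 = -220.00.
Upper fence = Q3 + 2·IQR = 398.00 + 412.00 = 810.00.
1055 lies above the upper fence.

yes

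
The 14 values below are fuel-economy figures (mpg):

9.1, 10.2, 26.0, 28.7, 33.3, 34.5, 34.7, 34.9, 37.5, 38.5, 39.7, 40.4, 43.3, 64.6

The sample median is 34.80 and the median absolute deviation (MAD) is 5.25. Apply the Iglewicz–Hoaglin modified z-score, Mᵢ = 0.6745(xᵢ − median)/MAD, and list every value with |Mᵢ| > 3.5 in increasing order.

64.6

|Mᵢ| > 3.5 ⇔ |xᵢ − 34.80| > 3.5·5.25/0.6745 = 27.24.
So outliers lie outside [7.56, 62.04].
64.6: M = 3.83 → outlier.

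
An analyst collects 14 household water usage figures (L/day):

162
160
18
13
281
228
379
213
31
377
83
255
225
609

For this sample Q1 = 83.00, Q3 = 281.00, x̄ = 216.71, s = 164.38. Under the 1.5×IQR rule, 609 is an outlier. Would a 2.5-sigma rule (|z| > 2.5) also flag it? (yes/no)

z = (609 − 216.71) / 164.38 = 2.39.
|z| = 2.39 ≤ 2.5.

no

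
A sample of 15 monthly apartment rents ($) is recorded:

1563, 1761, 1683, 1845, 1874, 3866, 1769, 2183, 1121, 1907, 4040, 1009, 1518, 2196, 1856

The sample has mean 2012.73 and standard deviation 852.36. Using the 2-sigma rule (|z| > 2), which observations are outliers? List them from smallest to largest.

Cutoffs at x̄ ± 2s: 2012.73 ± 2·852.36 = [308.01, 3717.45].
3866: z = 2.17, |z| > 2 → outlier.
4040: z = 2.38, |z| > 2 → outlier.
Every other value lies within [308.01, 3717.45].

3866, 4040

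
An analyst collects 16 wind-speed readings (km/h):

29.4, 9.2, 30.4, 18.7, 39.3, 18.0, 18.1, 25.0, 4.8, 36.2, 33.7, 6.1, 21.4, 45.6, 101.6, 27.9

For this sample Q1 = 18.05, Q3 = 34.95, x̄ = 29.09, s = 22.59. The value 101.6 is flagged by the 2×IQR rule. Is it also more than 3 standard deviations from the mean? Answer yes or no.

z = (101.6 − 29.09) / 22.59 = 3.21.
|z| = 3.21 > 3.

yes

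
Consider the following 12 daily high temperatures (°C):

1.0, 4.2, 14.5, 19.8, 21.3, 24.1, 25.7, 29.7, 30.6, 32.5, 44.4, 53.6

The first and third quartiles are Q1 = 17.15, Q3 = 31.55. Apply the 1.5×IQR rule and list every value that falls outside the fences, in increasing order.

IQR = Q3 − Q1 = 31.55 − 17.15 = 14.40.
Lower fence = Q1 − 1.5·IQR = 17.15 − 21.60 = -4.45.
Upper fence = Q3 + 1.5·IQR = 31.55 + 21.60 = 53.15.
53.6 > 53.15 → outlier.
All remaining values lie within [-4.45, 53.15].

53.6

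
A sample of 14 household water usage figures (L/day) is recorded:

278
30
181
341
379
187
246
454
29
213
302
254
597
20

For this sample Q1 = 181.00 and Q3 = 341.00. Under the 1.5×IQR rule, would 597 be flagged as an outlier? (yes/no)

IQR = Q3 − Q1 = 341.00 − 181.00 = 160.00.
Lower fence = Q1 − 1.5·IQR = 181.00 − 240.00 = -59.00.
Upper fence = Q3 + 1.5·IQR = 341.00 + 240.00 = 581.00.
597 lies above the upper fence.

yes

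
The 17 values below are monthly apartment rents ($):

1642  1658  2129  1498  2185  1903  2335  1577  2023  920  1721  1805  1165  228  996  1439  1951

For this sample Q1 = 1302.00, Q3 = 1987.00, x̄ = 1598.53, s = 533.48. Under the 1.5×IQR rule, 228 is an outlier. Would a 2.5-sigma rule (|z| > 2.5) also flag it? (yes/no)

yes

z = (228 − 1598.53) / 533.48 = -2.57.
|z| = 2.57 > 2.5.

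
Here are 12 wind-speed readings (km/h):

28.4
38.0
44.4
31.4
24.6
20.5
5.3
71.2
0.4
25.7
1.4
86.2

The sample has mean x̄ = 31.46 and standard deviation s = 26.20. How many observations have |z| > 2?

1

Cutoffs: x̄ ± 2s = [-20.94, 83.86].
Outside the cutoffs: 86.2.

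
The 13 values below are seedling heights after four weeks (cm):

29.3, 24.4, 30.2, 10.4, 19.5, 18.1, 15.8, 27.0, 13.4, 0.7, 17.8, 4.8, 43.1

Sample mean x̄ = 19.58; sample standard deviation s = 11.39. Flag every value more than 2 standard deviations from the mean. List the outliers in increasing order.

43.1

Cutoffs at x̄ ± 2s: 19.58 ± 2·11.39 = [-3.20, 42.36].
43.1: z = 2.06, |z| > 2 → outlier.
Every other value lies within [-3.20, 42.36].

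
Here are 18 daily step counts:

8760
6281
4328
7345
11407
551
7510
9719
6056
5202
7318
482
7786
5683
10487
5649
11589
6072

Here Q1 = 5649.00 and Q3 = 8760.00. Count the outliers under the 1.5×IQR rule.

2

IQR = 3111.00; fences at 5649.00 − 4666.50 = 982.50 and 8760.00 + 4666.50 = 13426.50.
Outside the cutoffs: 482, 551.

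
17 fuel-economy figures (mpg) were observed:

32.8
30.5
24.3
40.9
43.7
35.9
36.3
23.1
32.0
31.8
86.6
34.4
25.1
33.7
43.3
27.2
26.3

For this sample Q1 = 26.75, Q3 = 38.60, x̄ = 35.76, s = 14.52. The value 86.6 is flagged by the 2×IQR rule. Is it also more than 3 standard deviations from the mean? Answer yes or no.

z = (86.6 − 35.76) / 14.52 = 3.50.
|z| = 3.50 > 3.

yes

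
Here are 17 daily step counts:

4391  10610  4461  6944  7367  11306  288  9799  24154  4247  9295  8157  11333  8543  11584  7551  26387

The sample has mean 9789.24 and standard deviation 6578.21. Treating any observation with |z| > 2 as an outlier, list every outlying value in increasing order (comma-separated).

Cutoffs at x̄ ± 2s: 9789.24 ± 2·6578.21 = [-3367.18, 22945.66].
24154: z = 2.18, |z| > 2 → outlier.
26387: z = 2.52, |z| > 2 → outlier.
Every other value lies within [-3367.18, 22945.66].

24154, 26387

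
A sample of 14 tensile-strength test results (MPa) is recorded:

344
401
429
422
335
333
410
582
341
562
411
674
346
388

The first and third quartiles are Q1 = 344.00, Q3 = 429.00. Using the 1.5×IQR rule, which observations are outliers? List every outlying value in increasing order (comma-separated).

IQR = Q3 − Q1 = 429.00 − 344.00 = 85.00.
Lower fence = Q1 − 1.5·IQR = 344.00 − 127.50 = 216.50.
Upper fence = Q3 + 1.5·IQR = 429.00 + 127.50 = 556.50.
562 > 556.50 → outlier.
582 > 556.50 → outlier.
674 > 556.50 → outlier.
All remaining values lie within [216.50, 556.50].

562, 582, 674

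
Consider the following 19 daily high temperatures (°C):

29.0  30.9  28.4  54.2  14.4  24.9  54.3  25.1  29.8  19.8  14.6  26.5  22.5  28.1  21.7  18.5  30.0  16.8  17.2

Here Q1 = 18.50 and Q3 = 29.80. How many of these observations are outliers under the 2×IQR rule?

2

IQR = 11.30; fences at 18.50 − 22.60 = -4.10 and 29.80 + 22.60 = 52.40.
Outside the cutoffs: 54.2, 54.3.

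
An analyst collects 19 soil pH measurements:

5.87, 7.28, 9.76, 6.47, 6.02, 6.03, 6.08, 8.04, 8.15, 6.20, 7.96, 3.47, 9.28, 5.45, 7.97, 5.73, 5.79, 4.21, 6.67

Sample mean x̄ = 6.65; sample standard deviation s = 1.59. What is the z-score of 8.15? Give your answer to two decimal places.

z = (8.15 − 6.65) / 1.59 = 0.94.

0.94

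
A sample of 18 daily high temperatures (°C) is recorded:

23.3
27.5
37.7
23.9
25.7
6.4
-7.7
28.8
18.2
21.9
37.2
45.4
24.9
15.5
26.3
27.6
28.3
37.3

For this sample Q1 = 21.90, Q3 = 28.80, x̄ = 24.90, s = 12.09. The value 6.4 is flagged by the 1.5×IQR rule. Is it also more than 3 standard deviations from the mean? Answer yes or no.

no

z = (6.4 − 24.90) / 12.09 = -1.53.
|z| = 1.53 ≤ 3.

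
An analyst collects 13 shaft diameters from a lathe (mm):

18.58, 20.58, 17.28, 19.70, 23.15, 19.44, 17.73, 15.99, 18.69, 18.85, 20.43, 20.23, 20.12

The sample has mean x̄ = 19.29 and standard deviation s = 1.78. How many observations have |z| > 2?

Cutoffs: x̄ ± 2s = [15.73, 22.85].
Outside the cutoffs: 23.15.

1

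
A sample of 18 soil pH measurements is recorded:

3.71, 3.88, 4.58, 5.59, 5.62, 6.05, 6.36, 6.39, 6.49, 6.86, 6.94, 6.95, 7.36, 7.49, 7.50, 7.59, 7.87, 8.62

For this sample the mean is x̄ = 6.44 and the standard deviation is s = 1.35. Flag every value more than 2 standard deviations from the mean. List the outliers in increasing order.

Cutoffs at x̄ ± 2s: 6.44 ± 2·1.35 = [3.74, 9.14].
3.71: z = -2.02, |z| > 2 → outlier.
Every other value lies within [3.74, 9.14].

3.71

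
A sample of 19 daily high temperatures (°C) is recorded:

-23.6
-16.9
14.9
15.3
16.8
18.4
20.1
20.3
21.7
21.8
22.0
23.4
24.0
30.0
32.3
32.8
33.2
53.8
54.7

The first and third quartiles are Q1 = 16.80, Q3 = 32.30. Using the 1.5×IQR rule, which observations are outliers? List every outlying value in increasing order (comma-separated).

IQR = Q3 − Q1 = 32.30 − 16.80 = 15.50.
Lower fence = Q1 − 1.5·IQR = 16.80 − 23.25 = -6.45.
Upper fence = Q3 + 1.5·IQR = 32.30 + 23.25 = 55.55.
-23.6 < -6.45 → outlier.
-16.9 < -6.45 → outlier.
All remaining values lie within [-6.45, 55.55].

-23.6, -16.9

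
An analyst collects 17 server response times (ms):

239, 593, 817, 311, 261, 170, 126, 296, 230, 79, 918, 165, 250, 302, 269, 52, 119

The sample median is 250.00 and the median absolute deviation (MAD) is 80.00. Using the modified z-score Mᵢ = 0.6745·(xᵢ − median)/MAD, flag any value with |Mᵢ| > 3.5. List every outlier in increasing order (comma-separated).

|Mᵢ| > 3.5 ⇔ |xᵢ − 250.00| > 3.5·80.00/0.6745 = 415.12.
So outliers lie outside [-165.12, 665.12].
817: M = 4.78 → outlier.
918: M = 5.63 → outlier.

817, 918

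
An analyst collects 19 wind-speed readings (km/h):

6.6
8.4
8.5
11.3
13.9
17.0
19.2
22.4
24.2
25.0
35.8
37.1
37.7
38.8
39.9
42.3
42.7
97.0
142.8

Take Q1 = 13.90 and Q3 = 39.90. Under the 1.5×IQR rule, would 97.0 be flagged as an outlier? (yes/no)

yes

IQR = Q3 − Q1 = 39.90 − 13.90 = 26.00.
Lower fence = Q1 − 1.5·IQR = 13.90 − 39.00 = -25.10.
Upper fence = Q3 + 1.5·IQR = 39.90 + 39.00 = 78.90.
97.0 lies above the upper fence.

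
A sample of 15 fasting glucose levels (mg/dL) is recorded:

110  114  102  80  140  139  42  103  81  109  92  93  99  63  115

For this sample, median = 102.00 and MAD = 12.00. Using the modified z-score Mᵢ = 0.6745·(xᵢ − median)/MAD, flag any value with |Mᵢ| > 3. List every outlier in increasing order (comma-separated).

|Mᵢ| > 3 ⇔ |xᵢ − 102.00| > 3·12.00/0.6745 = 53.37.
So outliers lie outside [48.63, 155.37].
42: M = -3.37 → outlier.

42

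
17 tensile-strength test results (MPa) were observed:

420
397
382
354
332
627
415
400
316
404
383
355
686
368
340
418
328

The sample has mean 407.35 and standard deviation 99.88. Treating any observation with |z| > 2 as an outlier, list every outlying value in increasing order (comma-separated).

627, 686

Cutoffs at x̄ ± 2s: 407.35 ± 2·99.88 = [207.59, 607.11].
627: z = 2.20, |z| > 2 → outlier.
686: z = 2.79, |z| > 2 → outlier.
Every other value lies within [207.59, 607.11].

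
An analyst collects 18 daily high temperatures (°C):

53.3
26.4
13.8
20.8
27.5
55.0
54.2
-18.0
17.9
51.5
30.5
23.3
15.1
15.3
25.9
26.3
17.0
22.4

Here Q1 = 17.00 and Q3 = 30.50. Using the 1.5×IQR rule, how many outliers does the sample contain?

IQR = 13.50; fences at 17.00 − 20.25 = -3.25 and 30.50 + 20.25 = 50.75.
Outside the cutoffs: -18.0, 51.5, 53.3, 54.2, 55.0.

5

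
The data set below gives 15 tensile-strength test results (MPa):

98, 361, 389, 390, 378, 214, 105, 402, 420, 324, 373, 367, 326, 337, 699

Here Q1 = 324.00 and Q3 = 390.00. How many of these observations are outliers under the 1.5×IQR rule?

4

IQR = 66.00; fences at 324.00 − 99.00 = 225.00 and 390.00 + 99.00 = 489.00.
Outside the cutoffs: 98, 105, 214, 699.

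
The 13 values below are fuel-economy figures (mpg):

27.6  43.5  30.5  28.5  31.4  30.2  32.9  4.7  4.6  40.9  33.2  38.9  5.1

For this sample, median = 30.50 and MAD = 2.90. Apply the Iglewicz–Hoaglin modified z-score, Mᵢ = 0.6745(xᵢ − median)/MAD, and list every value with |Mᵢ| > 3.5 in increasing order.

|Mᵢ| > 3.5 ⇔ |xᵢ − 30.50| > 3.5·2.90/0.6745 = 15.05.
So outliers lie outside [15.45, 45.55].
4.6: M = -6.02 → outlier.
4.7: M = -6.00 → outlier.
5.1: M = -5.91 → outlier.

4.6, 4.7, 5.1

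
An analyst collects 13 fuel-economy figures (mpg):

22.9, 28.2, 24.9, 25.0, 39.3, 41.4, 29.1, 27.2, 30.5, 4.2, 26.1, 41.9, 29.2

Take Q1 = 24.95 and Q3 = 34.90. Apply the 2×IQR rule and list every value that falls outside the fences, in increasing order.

4.2

IQR = Q3 − Q1 = 34.90 − 24.95 = 9.95.
Lower fence = Q1 − 2·IQR = 24.95 − 19.90 = 5.05.
Upper fence = Q3 + 2·IQR = 34.90 + 19.90 = 54.80.
4.2 < 5.05 → outlier.
All remaining values lie within [5.05, 54.80].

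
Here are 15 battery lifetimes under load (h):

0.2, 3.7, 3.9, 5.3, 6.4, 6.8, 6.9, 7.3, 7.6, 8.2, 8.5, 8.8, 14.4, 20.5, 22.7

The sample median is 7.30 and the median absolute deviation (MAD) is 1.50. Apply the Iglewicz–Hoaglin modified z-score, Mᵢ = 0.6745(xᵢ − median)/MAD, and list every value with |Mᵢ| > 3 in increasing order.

|Mᵢ| > 3 ⇔ |xᵢ − 7.30| > 3·1.50/0.6745 = 6.67.
So outliers lie outside [0.63, 13.97].
0.2: M = -3.19 → outlier.
14.4: M = 3.19 → outlier.
20.5: M = 5.94 → outlier.
22.7: M = 6.92 → outlier.

0.2, 14.4, 20.5, 22.7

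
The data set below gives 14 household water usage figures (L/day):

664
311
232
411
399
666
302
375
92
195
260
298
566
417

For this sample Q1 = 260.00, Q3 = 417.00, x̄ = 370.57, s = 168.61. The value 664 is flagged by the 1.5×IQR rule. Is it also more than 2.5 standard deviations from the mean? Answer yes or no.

z = (664 − 370.57) / 168.61 = 1.74.
|z| = 1.74 ≤ 2.5.

no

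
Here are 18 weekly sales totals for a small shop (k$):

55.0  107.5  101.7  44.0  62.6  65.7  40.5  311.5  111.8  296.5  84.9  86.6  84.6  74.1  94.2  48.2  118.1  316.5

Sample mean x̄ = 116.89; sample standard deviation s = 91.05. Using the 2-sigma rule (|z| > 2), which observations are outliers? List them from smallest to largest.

311.5, 316.5

Cutoffs at x̄ ± 2s: 116.89 ± 2·91.05 = [-65.21, 298.99].
311.5: z = 2.14, |z| > 2 → outlier.
316.5: z = 2.19, |z| > 2 → outlier.
Every other value lies within [-65.21, 298.99].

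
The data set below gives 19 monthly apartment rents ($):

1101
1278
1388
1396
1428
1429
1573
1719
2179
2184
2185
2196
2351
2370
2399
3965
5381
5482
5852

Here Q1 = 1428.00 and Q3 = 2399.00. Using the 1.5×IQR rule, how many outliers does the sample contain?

IQR = 971.00; fences at 1428.00 − 1456.50 = -28.50 and 2399.00 + 1456.50 = 3855.50.
Outside the cutoffs: 3965, 5381, 5482, 5852.

4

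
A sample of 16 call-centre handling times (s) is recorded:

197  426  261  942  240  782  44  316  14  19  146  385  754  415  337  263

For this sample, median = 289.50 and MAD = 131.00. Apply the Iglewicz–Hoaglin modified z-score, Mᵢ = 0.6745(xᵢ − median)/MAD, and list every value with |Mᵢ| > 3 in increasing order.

|Mᵢ| > 3 ⇔ |xᵢ − 289.50| > 3·131.00/0.6745 = 582.65.
So outliers lie outside [-293.15, 872.15].
942: M = 3.36 → outlier.

942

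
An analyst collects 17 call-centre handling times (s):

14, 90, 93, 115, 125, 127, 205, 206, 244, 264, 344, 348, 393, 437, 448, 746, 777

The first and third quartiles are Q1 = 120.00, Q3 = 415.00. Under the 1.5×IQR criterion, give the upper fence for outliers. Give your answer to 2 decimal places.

IQR = Q3 − Q1 = 415.00 − 120.00 = 295.00.
Lower fence = Q1 − 1.5·IQR = 120.00 − 442.50 = -322.50.
Upper fence = Q3 + 1.5·IQR = 415.00 + 442.50 = 857.50.

857.50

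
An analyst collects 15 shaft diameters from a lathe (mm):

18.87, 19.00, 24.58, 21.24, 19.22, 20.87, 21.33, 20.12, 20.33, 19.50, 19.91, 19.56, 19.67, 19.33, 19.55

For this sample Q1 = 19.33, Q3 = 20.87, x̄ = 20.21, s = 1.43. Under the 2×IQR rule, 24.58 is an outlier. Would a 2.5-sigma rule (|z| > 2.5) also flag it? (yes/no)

yes

z = (24.58 − 20.21) / 1.43 = 3.06.
|z| = 3.06 > 2.5.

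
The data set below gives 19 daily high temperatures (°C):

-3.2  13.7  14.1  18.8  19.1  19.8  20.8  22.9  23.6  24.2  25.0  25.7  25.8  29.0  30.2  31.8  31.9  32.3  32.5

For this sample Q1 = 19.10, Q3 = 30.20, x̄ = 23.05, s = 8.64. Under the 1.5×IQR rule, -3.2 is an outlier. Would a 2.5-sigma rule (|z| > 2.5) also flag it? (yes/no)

z = (-3.2 − 23.05) / 8.64 = -3.04.
|z| = 3.04 > 2.5.

yes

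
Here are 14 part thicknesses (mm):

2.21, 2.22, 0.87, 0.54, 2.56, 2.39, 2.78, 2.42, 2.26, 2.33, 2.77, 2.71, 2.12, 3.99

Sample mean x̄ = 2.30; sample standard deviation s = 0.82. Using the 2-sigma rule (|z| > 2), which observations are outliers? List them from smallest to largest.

0.54, 3.99

Cutoffs at x̄ ± 2s: 2.30 ± 2·0.82 = [0.66, 3.94].
0.54: z = -2.15, |z| > 2 → outlier.
3.99: z = 2.06, |z| > 2 → outlier.
Every other value lies within [0.66, 3.94].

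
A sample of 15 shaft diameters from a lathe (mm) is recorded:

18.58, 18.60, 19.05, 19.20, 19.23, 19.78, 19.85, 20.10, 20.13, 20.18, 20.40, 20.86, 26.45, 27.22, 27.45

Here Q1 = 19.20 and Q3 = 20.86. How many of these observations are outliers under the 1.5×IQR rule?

3

IQR = 1.66; fences at 19.20 − 2.49 = 16.71 and 20.86 + 2.49 = 23.35.
Outside the cutoffs: 26.45, 27.22, 27.45.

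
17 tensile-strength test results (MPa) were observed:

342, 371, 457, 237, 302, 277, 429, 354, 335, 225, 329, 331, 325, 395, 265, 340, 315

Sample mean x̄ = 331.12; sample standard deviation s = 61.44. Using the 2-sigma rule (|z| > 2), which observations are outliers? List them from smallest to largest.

457

Cutoffs at x̄ ± 2s: 331.12 ± 2·61.44 = [208.24, 454.00].
457: z = 2.05, |z| > 2 → outlier.
Every other value lies within [208.24, 454.00].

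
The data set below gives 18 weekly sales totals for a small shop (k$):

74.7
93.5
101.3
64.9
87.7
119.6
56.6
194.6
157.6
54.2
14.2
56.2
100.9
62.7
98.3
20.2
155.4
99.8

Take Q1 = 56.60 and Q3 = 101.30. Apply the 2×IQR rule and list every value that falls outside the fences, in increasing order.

194.6

IQR = Q3 − Q1 = 101.30 − 56.60 = 44.70.
Lower fence = Q1 − 2·IQR = 56.60 − 89.40 = -32.80.
Upper fence = Q3 + 2·IQR = 101.30 + 89.40 = 190.70.
194.6 > 190.70 → outlier.
All remaining values lie within [-32.80, 190.70].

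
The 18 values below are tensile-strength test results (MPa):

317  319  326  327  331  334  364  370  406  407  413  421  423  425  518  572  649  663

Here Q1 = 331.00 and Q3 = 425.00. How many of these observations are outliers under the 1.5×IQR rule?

IQR = 94.00; fences at 331.00 − 141.00 = 190.00 and 425.00 + 141.00 = 566.00.
Outside the cutoffs: 572, 649, 663.

3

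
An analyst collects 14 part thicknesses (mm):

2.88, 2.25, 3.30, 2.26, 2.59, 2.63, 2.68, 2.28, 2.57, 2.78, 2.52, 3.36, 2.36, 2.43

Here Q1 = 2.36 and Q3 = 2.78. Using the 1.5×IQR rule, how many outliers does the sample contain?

IQR = 0.42; fences at 2.36 − 0.63 = 1.73 and 2.78 + 0.63 = 3.41.
Every value lies within the cutoffs.

0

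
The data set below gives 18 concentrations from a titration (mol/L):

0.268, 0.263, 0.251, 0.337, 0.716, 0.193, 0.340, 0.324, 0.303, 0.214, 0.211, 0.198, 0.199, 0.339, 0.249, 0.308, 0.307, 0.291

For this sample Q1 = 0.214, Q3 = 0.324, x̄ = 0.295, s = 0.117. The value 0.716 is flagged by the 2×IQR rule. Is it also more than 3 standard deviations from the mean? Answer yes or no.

yes

z = (0.716 − 0.295) / 0.117 = 3.60.
|z| = 3.60 > 3.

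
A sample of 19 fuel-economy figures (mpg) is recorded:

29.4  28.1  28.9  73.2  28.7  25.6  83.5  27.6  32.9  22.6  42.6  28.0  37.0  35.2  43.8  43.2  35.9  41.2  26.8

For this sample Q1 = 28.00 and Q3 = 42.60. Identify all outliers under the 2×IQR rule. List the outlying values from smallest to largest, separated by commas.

73.2, 83.5

IQR = Q3 − Q1 = 42.60 − 28.00 = 14.60.
Lower fence = Q1 − 2·IQR = 28.00 − 29.20 = -1.20.
Upper fence = Q3 + 2·IQR = 42.60 + 29.20 = 71.80.
73.2 > 71.80 → outlier.
83.5 > 71.80 → outlier.
All remaining values lie within [-1.20, 71.80].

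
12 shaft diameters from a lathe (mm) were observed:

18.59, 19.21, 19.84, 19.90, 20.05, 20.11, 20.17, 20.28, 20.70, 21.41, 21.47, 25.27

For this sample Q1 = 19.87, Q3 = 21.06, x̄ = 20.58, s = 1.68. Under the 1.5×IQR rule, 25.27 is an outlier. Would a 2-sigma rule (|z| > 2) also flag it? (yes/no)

yes

z = (25.27 − 20.58) / 1.68 = 2.79.
|z| = 2.79 > 2.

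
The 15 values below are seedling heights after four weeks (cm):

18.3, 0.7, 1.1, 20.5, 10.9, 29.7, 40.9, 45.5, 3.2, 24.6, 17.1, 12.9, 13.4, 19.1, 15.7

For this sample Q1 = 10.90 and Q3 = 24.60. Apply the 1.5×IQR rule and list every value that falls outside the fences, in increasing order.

IQR = Q3 − Q1 = 24.60 − 10.90 = 13.70.
Lower fence = Q1 − 1.5·IQR = 10.90 − 20.55 = -9.65.
Upper fence = Q3 + 1.5·IQR = 24.60 + 20.55 = 45.15.
45.5 > 45.15 → outlier.
All remaining values lie within [-9.65, 45.15].

45.5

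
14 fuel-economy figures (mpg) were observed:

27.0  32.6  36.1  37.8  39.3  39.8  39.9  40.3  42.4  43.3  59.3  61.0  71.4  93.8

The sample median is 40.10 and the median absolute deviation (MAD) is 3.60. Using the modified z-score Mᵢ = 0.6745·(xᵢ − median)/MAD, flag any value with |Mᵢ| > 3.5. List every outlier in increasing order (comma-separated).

59.3, 61.0, 71.4, 93.8

|Mᵢ| > 3.5 ⇔ |xᵢ − 40.10| > 3.5·3.60/0.6745 = 18.68.
So outliers lie outside [21.42, 58.78].
59.3: M = 3.60 → outlier.
61.0: M = 3.92 → outlier.
71.4: M = 5.86 → outlier.
93.8: M = 10.06 → outlier.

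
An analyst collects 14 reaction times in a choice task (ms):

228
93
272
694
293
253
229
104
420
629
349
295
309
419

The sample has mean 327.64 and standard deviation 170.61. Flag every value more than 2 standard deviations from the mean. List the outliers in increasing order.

Cutoffs at x̄ ± 2s: 327.64 ± 2·170.61 = [-13.58, 668.86].
694: z = 2.15, |z| > 2 → outlier.
Every other value lies within [-13.58, 668.86].

694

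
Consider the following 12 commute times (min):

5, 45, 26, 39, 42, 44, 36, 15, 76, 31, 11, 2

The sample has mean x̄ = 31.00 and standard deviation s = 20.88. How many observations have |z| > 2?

Cutoffs: x̄ ± 2s = [-10.76, 72.76].
Outside the cutoffs: 76.

1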